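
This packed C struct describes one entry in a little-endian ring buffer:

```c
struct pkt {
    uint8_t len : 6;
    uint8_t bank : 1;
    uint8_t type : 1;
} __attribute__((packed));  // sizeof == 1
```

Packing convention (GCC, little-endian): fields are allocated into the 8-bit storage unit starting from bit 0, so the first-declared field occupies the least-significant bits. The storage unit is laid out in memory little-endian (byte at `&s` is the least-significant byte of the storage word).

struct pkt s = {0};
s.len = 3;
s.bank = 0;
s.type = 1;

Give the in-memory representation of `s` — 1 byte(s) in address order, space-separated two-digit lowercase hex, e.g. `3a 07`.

83

[0+:6] len=3 & 0x3f = 0x3; word=0x03
[6+:1] bank=0 & 0x1 = 0x0; word=0x03
[7+:1] type=1 & 0x1 = 0x1; word=0x83
word = 0x83 → little-endian bytes:
  [0]=0x83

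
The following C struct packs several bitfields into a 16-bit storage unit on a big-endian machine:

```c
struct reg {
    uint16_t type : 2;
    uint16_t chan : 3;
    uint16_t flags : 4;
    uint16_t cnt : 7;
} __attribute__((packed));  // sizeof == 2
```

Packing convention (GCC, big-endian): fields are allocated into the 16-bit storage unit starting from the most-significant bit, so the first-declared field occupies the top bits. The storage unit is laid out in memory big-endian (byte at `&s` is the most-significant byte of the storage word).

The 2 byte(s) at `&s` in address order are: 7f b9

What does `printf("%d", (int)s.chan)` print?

[0]=0x7f [1]=0xb9 (big-endian) → word 0x7fb9
type:2 @ bit 14 → (0x7fb9>>14)&0x3 = 0x1
chan:3 @ bit 11 → (0x7fb9>>11)&0x7 = 0x7  ←
flags:4 @ bit 7 → (0x7fb9>>7)&0xf = 0xf
cnt:7 @ bit 0 → (0x7fb9>>0)&0x7f = 0x39

7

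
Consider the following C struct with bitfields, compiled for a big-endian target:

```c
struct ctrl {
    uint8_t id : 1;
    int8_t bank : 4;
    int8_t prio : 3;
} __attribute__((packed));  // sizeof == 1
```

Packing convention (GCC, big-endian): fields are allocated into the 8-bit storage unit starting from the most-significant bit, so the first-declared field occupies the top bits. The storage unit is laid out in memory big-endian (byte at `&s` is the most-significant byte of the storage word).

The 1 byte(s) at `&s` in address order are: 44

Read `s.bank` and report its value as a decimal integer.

[0]=0x44 (big-endian) → word 0x44
id:1 @ bit 7 → (0x44>>7)&0x1 = 0x0
bank:4 @ bit 3 → (0x44>>3)&0xf = 0x8  ←
prio:3 @ bit 0 → (0x44>>0)&0x7 = 0x4
bank signed 4b, MSB=1: 8 - 16 = -8

-8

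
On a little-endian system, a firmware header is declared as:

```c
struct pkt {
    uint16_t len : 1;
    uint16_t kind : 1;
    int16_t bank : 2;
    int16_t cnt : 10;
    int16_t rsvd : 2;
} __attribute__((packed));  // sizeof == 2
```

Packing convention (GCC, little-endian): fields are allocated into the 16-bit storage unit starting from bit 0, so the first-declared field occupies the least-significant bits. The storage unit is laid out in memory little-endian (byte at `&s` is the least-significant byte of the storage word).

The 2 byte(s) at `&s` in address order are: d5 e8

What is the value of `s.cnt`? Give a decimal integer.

[0]=0xd5 [1]=0xe8 (little-endian) → word 0xe8d5
len:1 @ bit 0 → (0xe8d5>>0)&0x1 = 0x1
kind:1 @ bit 1 → (0xe8d5>>1)&0x1 = 0x0
bank:2 @ bit 2 → (0xe8d5>>2)&0x3 = 0x1
cnt:10 @ bit 4 → (0xe8d5>>4)&0x3ff = 0x28d  ←
rsvd:2 @ bit 14 → (0xe8d5>>14)&0x3 = 0x3
cnt signed 10b, MSB=1: 653 - 1024 = -371

-371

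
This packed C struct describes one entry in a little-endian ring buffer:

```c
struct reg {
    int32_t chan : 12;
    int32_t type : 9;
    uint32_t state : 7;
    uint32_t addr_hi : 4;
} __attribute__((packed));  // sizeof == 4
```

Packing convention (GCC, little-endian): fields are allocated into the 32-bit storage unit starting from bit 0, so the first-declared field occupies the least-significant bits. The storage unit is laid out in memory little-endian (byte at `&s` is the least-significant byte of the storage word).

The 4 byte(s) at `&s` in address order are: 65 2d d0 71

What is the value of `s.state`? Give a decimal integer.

[0]=0x65 [1]=0x2d [2]=0xd0 [3]=0x71 (little-endian) → word 0x71d02d65
chan:12 @ bit 0 → (0x71d02d65>>0)&0xfff = 0xd65
type:9 @ bit 12 → (0x71d02d65>>12)&0x1ff = 0x102
state:7 @ bit 21 → (0x71d02d65>>21)&0x7f = 0xe  ←
addr_hi:4 @ bit 28 → (0x71d02d65>>28)&0xf = 0x7

14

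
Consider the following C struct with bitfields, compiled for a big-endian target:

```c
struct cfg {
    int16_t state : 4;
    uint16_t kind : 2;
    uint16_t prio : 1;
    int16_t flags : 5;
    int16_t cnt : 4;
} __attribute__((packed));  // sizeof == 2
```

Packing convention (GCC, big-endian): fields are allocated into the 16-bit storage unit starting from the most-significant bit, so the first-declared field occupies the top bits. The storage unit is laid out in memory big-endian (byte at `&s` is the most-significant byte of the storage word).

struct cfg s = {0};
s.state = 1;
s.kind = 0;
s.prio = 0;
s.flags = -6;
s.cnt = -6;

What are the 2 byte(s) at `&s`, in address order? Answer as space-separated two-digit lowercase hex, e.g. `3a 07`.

11 aa

state:4 = 1 → 0x1 << 12 → word 0x1000
kind:2 = 0 → 0x0 << 10 → word 0x1000
prio:1 = 0 → 0x0 << 9 → word 0x1000
flags:5 = -6 → 0x1a << 4 → word 0x11a0
cnt:4 = -6 → 0xa << 0 → word 0x11aa
word = 0x11aa → big-endian bytes:
  [0]=0x11  [1]=0xaa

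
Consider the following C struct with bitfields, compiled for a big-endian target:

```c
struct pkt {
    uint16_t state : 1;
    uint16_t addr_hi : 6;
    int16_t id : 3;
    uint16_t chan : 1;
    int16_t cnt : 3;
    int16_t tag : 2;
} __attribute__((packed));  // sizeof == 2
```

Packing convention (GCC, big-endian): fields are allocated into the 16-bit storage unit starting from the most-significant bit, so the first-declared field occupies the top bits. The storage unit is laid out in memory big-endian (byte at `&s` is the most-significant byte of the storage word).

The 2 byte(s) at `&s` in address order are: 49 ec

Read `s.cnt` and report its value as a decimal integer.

3

[0]=0x49 [1]=0xec (big-endian) → word 0x49ec
state [15+:1] = (word>>15) & 0x1 = 0
addr_hi [9+:6] = (word>>9) & 0x3f = 36
id [6+:3] = (word>>6) & 0x7 = 7
chan [5+:1] = (word>>5) & 0x1 = 1
cnt [2+:3] = (word>>2) & 0x7 = 3  ←
tag [0+:2] = (word>>0) & 0x3 = 0
cnt signed 3b, MSB=0: value = 3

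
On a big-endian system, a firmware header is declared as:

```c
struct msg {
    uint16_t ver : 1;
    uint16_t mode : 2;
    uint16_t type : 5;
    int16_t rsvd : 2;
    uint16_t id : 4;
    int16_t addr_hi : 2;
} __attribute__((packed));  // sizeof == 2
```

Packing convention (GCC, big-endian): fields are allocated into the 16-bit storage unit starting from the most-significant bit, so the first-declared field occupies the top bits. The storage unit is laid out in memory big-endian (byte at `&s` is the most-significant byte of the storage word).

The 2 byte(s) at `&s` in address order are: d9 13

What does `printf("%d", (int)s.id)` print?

4

[0]=0xd9 [1]=0x13 (big-endian) → word 0xd913
ver:1 @ bit 15 → (0xd913>>15)&0x1 = 0x1
mode:2 @ bit 13 → (0xd913>>13)&0x3 = 0x2
type:5 @ bit 8 → (0xd913>>8)&0x1f = 0x19
rsvd:2 @ bit 6 → (0xd913>>6)&0x3 = 0x0
id:4 @ bit 2 → (0xd913>>2)&0xf = 0x4  ←
addr_hi:2 @ bit 0 → (0xd913>>0)&0x3 = 0x3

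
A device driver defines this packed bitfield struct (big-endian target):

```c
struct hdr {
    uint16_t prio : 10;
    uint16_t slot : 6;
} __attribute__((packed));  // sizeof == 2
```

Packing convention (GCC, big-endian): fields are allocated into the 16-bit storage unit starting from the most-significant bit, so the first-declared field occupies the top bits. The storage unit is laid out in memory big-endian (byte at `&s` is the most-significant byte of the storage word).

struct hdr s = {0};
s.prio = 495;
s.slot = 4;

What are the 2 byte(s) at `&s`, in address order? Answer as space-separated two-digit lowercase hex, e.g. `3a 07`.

prio:10 = 495 → 0x1ef << 6 → word 0x7bc0
slot:6 = 4 → 0x4 << 0 → word 0x7bc4
word = 0x7bc4 → big-endian bytes:
  [0]=0x7b  [1]=0xc4

7b c4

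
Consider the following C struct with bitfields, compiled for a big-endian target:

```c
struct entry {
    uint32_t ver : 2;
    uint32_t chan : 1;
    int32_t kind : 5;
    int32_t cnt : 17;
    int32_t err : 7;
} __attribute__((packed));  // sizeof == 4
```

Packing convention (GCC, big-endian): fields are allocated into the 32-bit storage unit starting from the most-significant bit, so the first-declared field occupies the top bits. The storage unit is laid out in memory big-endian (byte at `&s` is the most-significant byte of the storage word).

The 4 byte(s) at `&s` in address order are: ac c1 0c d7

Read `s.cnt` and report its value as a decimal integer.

[0]=0xac [1]=0xc1 [2]=0x0c [3]=0xd7 (big-endian) → word 0xacc10cd7
ver [30+:2] = (word>>30) & 0x3 = 2
chan [29+:1] = (word>>29) & 0x1 = 1
kind [24+:5] = (word>>24) & 0x1f = 12
cnt [7+:17] = (word>>7) & 0x1ffff = 98841  ←
err [0+:7] = (word>>0) & 0x7f = 87
cnt signed 17b, MSB=1: 98841 - 131072 = -32231

-32231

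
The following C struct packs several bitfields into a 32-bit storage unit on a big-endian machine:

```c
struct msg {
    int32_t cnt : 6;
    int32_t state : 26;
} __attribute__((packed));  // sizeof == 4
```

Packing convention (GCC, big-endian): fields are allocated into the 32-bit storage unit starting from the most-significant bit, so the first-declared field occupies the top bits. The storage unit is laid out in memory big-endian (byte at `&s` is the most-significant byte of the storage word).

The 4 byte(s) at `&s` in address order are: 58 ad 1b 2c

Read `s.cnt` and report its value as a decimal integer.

[0]=0x58 [1]=0xad [2]=0x1b [3]=0x2c (big-endian) → word 0x58ad1b2c
cnt [26+:6] = (word>>26) & 0x3f = 22  ←
state [0+:26] = (word>>0) & 0x3ffffff = 11344684
cnt signed 6b, MSB=0: value = 22

22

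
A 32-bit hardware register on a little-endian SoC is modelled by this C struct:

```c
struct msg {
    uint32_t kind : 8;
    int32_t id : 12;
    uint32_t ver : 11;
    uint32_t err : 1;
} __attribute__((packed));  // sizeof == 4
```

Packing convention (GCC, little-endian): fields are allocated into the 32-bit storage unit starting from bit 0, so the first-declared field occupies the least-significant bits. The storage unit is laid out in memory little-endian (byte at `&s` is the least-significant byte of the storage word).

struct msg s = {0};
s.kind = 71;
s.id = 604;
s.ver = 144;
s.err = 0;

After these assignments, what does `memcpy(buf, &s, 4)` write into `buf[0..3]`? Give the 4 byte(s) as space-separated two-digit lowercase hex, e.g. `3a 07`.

47 5c 02 09

[0+:8] kind=71 & 0xff = 0x47; word=0x00000047
[8+:12] id=604 & 0xfff = 0x25c; word=0x00025c47
[20+:11] ver=144 & 0x7ff = 0x90; word=0x09025c47
[31+:1] err=0 & 0x1 = 0x0; word=0x09025c47
word = 0x09025c47 → little-endian bytes:
  [0]=0x47  [1]=0x5c  [2]=0x02  [3]=0x09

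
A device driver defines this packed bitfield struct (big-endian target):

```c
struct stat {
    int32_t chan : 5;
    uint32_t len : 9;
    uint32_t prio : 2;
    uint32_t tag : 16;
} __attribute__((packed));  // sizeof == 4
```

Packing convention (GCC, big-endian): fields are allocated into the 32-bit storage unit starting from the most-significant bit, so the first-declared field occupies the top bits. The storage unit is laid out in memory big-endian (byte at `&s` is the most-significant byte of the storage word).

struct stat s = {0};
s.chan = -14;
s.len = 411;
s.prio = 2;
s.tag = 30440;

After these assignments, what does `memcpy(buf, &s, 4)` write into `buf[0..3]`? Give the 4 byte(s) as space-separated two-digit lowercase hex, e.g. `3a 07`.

[27+:5] chan=-14 & 0x1f = 0x12; word=0x90000000
[18+:9] len=411 & 0x1ff = 0x19b; word=0x966c0000
[16+:2] prio=2 & 0x3 = 0x2; word=0x966e0000
[0+:16] tag=30440 & 0xffff = 0x76e8; word=0x966e76e8
word = 0x966e76e8 → big-endian bytes:
  [0]=0x96  [1]=0x6e  [2]=0x76  [3]=0xe8

96 6e 76 e8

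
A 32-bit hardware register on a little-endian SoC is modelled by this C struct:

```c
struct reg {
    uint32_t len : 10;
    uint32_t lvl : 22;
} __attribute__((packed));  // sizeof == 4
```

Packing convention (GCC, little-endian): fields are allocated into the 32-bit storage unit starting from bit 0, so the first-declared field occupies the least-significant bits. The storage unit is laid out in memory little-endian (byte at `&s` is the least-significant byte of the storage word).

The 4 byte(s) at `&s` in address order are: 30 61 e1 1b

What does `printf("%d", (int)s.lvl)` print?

[0]=0x30 [1]=0x61 [2]=0xe1 [3]=0x1b (little-endian) → word 0x1be16130
len [0+:10] = (word>>0) & 0x3ff = 304
lvl [10+:22] = (word>>10) & 0x3fffff = 456792  ←

456792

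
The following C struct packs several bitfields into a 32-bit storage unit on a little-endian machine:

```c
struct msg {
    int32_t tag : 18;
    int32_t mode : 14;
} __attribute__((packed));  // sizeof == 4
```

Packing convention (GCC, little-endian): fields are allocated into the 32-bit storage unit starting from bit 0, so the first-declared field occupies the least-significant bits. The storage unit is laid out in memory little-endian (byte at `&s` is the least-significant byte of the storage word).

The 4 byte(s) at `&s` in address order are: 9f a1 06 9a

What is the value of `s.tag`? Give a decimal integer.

[0]=0x9f [1]=0xa1 [2]=0x06 [3]=0x9a (little-endian) → word 0x9a06a19f
tag:18 @ bit 0 → (0x9a06a19f>>0)&0x3ffff = 0x2a19f  ←
mode:14 @ bit 18 → (0x9a06a19f>>18)&0x3fff = 0x2681
tag signed 18b, MSB=1: 172447 - 262144 = -89697

-89697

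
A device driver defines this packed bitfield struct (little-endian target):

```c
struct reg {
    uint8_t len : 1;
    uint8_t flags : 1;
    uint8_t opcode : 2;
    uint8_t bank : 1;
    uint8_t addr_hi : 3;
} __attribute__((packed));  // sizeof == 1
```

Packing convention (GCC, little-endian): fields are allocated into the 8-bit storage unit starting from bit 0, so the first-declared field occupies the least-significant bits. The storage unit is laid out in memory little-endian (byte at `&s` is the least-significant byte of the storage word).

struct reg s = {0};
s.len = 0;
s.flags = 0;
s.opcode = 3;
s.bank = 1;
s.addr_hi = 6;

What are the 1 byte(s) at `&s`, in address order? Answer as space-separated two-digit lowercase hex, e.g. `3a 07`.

len:1 = 0 → 0x0 << 0 → word 0x00
flags:1 = 0 → 0x0 << 1 → word 0x00
opcode:2 = 3 → 0x3 << 2 → word 0x0c
bank:1 = 1 → 0x1 << 4 → word 0x1c
addr_hi:3 = 6 → 0x6 << 5 → word 0xdc
word = 0xdc → little-endian bytes:
  [0]=0xdc

dc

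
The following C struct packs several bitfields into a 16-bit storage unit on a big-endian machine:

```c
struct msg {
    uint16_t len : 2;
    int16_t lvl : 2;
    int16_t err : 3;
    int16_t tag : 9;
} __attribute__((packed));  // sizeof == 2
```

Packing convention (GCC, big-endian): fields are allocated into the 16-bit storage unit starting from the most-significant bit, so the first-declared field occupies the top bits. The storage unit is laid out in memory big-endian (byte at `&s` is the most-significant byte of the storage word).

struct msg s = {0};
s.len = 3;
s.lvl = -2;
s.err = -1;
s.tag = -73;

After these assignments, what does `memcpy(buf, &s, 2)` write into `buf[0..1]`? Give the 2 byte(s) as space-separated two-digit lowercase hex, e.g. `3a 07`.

ef b7

[14+:2] len=3 & 0x3 = 0x3; word=0xc000
[12+:2] lvl=-2 & 0x3 = 0x2; word=0xe000
[9+:3] err=-1 & 0x7 = 0x7; word=0xee00
[0+:9] tag=-73 & 0x1ff = 0x1b7; word=0xefb7
word = 0xefb7 → big-endian bytes:
  [0]=0xef  [1]=0xb7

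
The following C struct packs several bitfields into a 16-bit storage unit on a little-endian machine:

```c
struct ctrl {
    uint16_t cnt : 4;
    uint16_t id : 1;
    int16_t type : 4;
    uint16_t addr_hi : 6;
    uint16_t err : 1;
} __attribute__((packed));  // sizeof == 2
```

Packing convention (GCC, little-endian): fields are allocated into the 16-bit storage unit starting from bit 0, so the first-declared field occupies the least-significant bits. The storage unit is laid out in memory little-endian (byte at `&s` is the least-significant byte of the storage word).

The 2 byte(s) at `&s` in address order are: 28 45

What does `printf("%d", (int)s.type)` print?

[0]=0x28 [1]=0x45 (little-endian) → word 0x4528
cnt [0+:4] = (word>>0) & 0xf = 8
id [4+:1] = (word>>4) & 0x1 = 0
type [5+:4] = (word>>5) & 0xf = 9  ←
addr_hi [9+:6] = (word>>9) & 0x3f = 34
err [15+:1] = (word>>15) & 0x1 = 0
type signed 4b, MSB=1: 9 - 16 = -7

-7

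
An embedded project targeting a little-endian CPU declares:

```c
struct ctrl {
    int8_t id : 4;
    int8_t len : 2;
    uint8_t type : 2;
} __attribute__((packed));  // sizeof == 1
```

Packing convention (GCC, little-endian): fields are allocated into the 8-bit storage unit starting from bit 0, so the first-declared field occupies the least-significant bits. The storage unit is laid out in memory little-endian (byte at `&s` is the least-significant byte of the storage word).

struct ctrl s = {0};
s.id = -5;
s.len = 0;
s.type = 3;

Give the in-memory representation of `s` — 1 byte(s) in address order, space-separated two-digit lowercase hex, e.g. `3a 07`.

[0+:4] id=-5 & 0xf = 0xb; word=0x0b
[4+:2] len=0 & 0x3 = 0x0; word=0x0b
[6+:2] type=3 & 0x3 = 0x3; word=0xcb
word = 0xcb → little-endian bytes:
  [0]=0xcb

cb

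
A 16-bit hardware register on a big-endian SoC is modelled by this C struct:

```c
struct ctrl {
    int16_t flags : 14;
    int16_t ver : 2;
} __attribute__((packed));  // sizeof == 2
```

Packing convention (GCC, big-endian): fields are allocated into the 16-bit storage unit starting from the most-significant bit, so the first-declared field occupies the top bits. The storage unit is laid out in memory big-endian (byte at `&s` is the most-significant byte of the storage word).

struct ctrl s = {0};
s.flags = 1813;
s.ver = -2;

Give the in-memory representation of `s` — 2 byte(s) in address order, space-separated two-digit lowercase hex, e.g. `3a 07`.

flags (14b) val=1813 bits=0x715 at bit 2: 0x1c54
ver (2b) val=-2 bits=0x2 at bit 0: 0x1c56
word = 0x1c56 → big-endian bytes:
  [0]=0x1c  [1]=0x56

1c 56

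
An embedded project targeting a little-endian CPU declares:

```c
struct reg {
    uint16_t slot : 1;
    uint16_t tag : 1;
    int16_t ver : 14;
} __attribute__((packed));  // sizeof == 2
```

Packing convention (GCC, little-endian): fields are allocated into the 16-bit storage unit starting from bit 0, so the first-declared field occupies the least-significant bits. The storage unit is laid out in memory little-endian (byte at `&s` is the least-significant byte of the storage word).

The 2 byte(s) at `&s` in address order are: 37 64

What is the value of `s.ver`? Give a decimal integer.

[0]=0x37 [1]=0x64 (little-endian) → word 0x6437
slot [0+:1] = (word>>0) & 0x1 = 1
tag [1+:1] = (word>>1) & 0x1 = 1
ver [2+:14] = (word>>2) & 0x3fff = 6413  ←
ver signed 14b, MSB=0: value = 6413

6413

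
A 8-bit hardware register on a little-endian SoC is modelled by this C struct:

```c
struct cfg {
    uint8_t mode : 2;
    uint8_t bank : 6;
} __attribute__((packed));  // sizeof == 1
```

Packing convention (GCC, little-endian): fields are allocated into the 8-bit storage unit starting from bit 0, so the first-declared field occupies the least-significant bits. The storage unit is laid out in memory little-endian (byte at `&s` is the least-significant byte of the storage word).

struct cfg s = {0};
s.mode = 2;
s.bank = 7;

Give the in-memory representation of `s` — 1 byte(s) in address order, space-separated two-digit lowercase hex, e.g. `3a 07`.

1e

mode (2b) val=2 bits=0x2 at bit 0: 0x02
bank (6b) val=7 bits=0x7 at bit 2: 0x1e
word = 0x1e → little-endian bytes:
  [0]=0x1e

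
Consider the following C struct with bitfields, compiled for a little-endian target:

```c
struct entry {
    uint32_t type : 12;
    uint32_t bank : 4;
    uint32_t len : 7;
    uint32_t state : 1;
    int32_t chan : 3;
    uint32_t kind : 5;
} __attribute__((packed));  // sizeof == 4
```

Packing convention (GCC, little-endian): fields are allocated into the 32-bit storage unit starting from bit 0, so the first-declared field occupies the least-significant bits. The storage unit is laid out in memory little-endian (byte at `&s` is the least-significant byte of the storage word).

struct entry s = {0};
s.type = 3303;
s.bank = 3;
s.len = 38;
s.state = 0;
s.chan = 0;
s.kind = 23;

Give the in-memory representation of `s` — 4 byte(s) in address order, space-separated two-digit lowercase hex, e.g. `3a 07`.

e7 3c 26 b8

type:12 = 3303 → 0xce7 << 0 → word 0x00000ce7
bank:4 = 3 → 0x3 << 12 → word 0x00003ce7
len:7 = 38 → 0x26 << 16 → word 0x00263ce7
state:1 = 0 → 0x0 << 23 → word 0x00263ce7
chan:3 = 0 → 0x0 << 24 → word 0x00263ce7
kind:5 = 23 → 0x17 << 27 → word 0xb8263ce7
word = 0xb8263ce7 → little-endian bytes:
  [0]=0xe7  [1]=0x3c  [2]=0x26  [3]=0xb8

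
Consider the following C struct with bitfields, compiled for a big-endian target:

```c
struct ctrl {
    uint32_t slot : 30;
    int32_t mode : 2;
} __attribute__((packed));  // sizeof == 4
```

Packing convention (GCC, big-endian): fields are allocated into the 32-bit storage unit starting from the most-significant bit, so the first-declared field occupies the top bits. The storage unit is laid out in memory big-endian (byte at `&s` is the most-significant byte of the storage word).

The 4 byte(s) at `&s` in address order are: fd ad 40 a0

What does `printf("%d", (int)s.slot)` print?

[0]=0xfd [1]=0xad [2]=0x40 [3]=0xa0 (big-endian) → word 0xfdad40a0
slot [2+:30] = (word>>2) & 0x3fffffff = 1063997480  ←
mode [0+:2] = (word>>0) & 0x3 = 0

1063997480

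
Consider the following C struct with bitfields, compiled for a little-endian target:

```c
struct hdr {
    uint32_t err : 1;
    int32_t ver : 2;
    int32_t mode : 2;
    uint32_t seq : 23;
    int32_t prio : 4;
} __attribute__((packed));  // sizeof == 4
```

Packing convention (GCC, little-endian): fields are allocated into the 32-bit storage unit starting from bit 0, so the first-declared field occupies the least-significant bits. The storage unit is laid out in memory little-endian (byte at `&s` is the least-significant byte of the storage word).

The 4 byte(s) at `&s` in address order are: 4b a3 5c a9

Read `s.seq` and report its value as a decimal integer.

[0]=0x4b [1]=0xa3 [2]=0x5c [3]=0xa9 (little-endian) → word 0xa95ca34b
err:1 @ bit 0 → (0xa95ca34b>>0)&0x1 = 0x1
ver:2 @ bit 1 → (0xa95ca34b>>1)&0x3 = 0x1
mode:2 @ bit 3 → (0xa95ca34b>>3)&0x3 = 0x1
seq:23 @ bit 5 → (0xa95ca34b>>5)&0x7fffff = 0x4ae51a  ←
prio:4 @ bit 28 → (0xa95ca34b>>28)&0xf = 0xa

4908314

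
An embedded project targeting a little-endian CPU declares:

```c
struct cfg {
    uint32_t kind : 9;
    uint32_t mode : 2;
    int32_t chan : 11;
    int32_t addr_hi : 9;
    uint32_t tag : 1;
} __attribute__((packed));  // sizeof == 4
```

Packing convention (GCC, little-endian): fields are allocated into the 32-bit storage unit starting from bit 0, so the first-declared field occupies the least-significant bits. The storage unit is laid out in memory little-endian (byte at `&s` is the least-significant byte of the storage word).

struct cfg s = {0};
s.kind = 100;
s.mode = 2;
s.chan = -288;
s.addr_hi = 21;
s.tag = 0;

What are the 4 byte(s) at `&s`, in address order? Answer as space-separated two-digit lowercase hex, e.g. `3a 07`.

[0+:9] kind=100 & 0x1ff = 0x64; word=0x00000064
[9+:2] mode=2 & 0x3 = 0x2; word=0x00000464
[11+:11] chan=-288 & 0x7ff = 0x6e0; word=0x00370464
[22+:9] addr_hi=21 & 0x1ff = 0x15; word=0x05770464
[31+:1] tag=0 & 0x1 = 0x0; word=0x05770464
word = 0x05770464 → little-endian bytes:
  [0]=0x64  [1]=0x04  [2]=0x77  [3]=0x05

64 04 77 05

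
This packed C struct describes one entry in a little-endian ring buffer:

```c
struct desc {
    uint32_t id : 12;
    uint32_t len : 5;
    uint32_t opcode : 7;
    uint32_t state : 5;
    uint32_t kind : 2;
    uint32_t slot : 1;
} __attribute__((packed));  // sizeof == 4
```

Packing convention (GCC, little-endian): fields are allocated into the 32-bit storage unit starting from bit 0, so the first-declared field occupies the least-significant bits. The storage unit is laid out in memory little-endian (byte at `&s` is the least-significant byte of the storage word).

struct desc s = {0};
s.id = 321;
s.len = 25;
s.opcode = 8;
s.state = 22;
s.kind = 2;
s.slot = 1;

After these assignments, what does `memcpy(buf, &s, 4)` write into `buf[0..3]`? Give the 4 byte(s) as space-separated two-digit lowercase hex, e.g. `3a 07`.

id:12 = 321 → 0x141 << 0 → word 0x00000141
len:5 = 25 → 0x19 << 12 → word 0x00019141
opcode:7 = 8 → 0x8 << 17 → word 0x00119141
state:5 = 22 → 0x16 << 24 → word 0x16119141
kind:2 = 2 → 0x2 << 29 → word 0x56119141
slot:1 = 1 → 0x1 << 31 → word 0xd6119141
word = 0xd6119141 → little-endian bytes:
  [0]=0x41  [1]=0x91  [2]=0x11  [3]=0xd6

41 91 11 d6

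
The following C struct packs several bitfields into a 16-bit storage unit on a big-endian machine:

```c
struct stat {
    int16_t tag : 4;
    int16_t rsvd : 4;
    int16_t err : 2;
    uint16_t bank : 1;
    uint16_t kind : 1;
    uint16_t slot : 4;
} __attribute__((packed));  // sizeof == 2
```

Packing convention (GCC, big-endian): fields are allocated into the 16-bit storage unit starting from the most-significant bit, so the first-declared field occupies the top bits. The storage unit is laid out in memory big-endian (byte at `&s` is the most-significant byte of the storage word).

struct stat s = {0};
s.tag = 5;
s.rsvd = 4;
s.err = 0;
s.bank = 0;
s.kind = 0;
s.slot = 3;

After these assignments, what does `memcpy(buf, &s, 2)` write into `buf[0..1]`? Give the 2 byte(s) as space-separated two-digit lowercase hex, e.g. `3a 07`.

54 03

tag:4 = 5 → 0x5 << 12 → word 0x5000
rsvd:4 = 4 → 0x4 << 8 → word 0x5400
err:2 = 0 → 0x0 << 6 → word 0x5400
bank:1 = 0 → 0x0 << 5 → word 0x5400
kind:1 = 0 → 0x0 << 4 → word 0x5400
slot:4 = 3 → 0x3 << 0 → word 0x5403
word = 0x5403 → big-endian bytes:
  [0]=0x54  [1]=0x03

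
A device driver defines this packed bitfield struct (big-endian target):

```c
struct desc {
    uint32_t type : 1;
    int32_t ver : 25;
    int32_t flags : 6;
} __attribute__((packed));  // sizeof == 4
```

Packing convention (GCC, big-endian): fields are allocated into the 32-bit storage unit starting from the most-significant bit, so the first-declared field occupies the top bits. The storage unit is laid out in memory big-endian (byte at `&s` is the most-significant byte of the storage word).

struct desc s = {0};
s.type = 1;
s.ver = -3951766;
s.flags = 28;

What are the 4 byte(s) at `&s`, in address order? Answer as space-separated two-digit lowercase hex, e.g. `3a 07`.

type (1b) val=1 bits=0x1 at bit 31: 0x80000000
ver (25b) val=-3951766 bits=0x1c3b36a at bit 6: 0xf0ecda80
flags (6b) val=28 bits=0x1c at bit 0: 0xf0ecda9c
word = 0xf0ecda9c → big-endian bytes:
  [0]=0xf0  [1]=0xec  [2]=0xda  [3]=0x9c

f0 ec da 9c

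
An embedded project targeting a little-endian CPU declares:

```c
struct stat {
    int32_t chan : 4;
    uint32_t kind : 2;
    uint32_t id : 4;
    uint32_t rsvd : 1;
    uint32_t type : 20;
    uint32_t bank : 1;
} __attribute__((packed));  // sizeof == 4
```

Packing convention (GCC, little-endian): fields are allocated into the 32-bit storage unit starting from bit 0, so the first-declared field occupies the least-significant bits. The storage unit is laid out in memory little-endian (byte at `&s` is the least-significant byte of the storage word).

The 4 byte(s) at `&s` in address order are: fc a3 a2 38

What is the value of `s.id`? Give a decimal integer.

[0]=0xfc [1]=0xa3 [2]=0xa2 [3]=0x38 (little-endian) → word 0x38a2a3fc
chan:4 @ bit 0 → (0x38a2a3fc>>0)&0xf = 0xc
kind:2 @ bit 4 → (0x38a2a3fc>>4)&0x3 = 0x3
id:4 @ bit 6 → (0x38a2a3fc>>6)&0xf = 0xf  ←
rsvd:1 @ bit 10 → (0x38a2a3fc>>10)&0x1 = 0x0
type:20 @ bit 11 → (0x38a2a3fc>>11)&0xfffff = 0x71454
bank:1 @ bit 31 → (0x38a2a3fc>>31)&0x1 = 0x0

15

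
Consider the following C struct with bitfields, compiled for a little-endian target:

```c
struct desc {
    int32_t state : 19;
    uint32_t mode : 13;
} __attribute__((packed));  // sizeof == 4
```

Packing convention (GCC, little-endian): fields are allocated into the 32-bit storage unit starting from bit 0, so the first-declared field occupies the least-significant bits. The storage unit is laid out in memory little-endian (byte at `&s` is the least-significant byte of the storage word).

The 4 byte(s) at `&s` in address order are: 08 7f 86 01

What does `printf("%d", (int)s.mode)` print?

48

[0]=0x08 [1]=0x7f [2]=0x86 [3]=0x01 (little-endian) → word 0x01867f08
state [0+:19] = (word>>0) & 0x7ffff = 425736
mode [19+:13] = (word>>19) & 0x1fff = 48  ←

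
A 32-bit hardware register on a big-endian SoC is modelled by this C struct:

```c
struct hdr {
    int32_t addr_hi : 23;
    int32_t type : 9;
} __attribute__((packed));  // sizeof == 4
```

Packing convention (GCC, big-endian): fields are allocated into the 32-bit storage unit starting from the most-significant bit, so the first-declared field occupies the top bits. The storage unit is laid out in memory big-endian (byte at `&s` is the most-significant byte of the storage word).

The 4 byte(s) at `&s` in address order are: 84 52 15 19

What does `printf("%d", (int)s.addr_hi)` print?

[0]=0x84 [1]=0x52 [2]=0x15 [3]=0x19 (big-endian) → word 0x84521519
addr_hi [9+:23] = (word>>9) & 0x7fffff = 4335882  ←
type [0+:9] = (word>>0) & 0x1ff = 281
addr_hi signed 23b, MSB=1: 4335882 - 8388608 = -4052726

-4052726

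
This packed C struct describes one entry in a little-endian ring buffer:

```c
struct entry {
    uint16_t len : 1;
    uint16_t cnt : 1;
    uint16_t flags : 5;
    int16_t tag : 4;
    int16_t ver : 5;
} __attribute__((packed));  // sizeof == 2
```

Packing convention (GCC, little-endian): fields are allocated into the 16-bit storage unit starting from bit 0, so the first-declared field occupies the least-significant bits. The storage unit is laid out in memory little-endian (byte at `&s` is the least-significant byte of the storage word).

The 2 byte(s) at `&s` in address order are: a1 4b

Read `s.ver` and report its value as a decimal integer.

9

[0]=0xa1 [1]=0x4b (little-endian) → word 0x4ba1
len:1 @ bit 0 → (0x4ba1>>0)&0x1 = 0x1
cnt:1 @ bit 1 → (0x4ba1>>1)&0x1 = 0x0
flags:5 @ bit 2 → (0x4ba1>>2)&0x1f = 0x8
tag:4 @ bit 7 → (0x4ba1>>7)&0xf = 0x7
ver:5 @ bit 11 → (0x4ba1>>11)&0x1f = 0x9  ←
ver signed 5b, MSB=0: value = 9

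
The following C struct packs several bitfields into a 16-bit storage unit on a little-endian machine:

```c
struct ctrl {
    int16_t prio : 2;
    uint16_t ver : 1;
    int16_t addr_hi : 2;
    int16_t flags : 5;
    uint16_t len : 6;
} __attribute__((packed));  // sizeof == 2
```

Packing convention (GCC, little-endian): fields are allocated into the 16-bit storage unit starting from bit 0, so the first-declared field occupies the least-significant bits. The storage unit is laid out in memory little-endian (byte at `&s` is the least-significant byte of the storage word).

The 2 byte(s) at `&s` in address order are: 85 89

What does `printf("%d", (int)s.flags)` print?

12

[0]=0x85 [1]=0x89 (little-endian) → word 0x8985
prio [0+:2] = (word>>0) & 0x3 = 1
ver [2+:1] = (word>>2) & 0x1 = 1
addr_hi [3+:2] = (word>>3) & 0x3 = 0
flags [5+:5] = (word>>5) & 0x1f = 12  ←
len [10+:6] = (word>>10) & 0x3f = 34
flags signed 5b, MSB=0: value = 12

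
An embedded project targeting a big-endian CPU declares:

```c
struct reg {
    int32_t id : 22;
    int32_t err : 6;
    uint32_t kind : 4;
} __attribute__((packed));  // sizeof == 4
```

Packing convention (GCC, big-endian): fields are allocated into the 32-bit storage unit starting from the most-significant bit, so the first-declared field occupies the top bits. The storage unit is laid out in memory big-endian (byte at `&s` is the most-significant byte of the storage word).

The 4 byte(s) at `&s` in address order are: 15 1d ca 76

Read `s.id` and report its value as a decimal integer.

345970

[0]=0x15 [1]=0x1d [2]=0xca [3]=0x76 (big-endian) → word 0x151dca76
id [10+:22] = (word>>10) & 0x3fffff = 345970  ←
err [4+:6] = (word>>4) & 0x3f = 39
kind [0+:4] = (word>>0) & 0xf = 6
id signed 22b, MSB=0: value = 345970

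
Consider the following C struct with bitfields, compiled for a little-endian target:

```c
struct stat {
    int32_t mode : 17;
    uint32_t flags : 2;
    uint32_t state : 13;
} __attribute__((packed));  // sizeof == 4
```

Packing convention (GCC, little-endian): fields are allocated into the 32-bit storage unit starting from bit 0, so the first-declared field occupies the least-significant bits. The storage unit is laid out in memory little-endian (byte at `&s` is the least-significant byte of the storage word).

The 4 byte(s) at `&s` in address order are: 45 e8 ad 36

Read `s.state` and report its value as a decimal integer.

[0]=0x45 [1]=0xe8 [2]=0xad [3]=0x36 (little-endian) → word 0x36ade845
mode:17 @ bit 0 → (0x36ade845>>0)&0x1ffff = 0x1e845
flags:2 @ bit 17 → (0x36ade845>>17)&0x3 = 0x2
state:13 @ bit 19 → (0x36ade845>>19)&0x1fff = 0x6d5  ←

1749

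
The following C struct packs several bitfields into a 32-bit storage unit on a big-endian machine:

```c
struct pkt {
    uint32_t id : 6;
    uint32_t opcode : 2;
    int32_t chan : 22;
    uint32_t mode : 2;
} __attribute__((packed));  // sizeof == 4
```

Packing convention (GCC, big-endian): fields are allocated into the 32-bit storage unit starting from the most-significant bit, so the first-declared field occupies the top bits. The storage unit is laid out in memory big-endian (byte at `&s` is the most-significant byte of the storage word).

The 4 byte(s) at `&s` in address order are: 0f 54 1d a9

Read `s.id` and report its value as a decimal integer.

[0]=0x0f [1]=0x54 [2]=0x1d [3]=0xa9 (big-endian) → word 0x0f541da9
id:6 @ bit 26 → (0x0f541da9>>26)&0x3f = 0x3  ←
opcode:2 @ bit 24 → (0x0f541da9>>24)&0x3 = 0x3
chan:22 @ bit 2 → (0x0f541da9>>2)&0x3fffff = 0x15076a
mode:2 @ bit 0 → (0x0f541da9>>0)&0x3 = 0x1

3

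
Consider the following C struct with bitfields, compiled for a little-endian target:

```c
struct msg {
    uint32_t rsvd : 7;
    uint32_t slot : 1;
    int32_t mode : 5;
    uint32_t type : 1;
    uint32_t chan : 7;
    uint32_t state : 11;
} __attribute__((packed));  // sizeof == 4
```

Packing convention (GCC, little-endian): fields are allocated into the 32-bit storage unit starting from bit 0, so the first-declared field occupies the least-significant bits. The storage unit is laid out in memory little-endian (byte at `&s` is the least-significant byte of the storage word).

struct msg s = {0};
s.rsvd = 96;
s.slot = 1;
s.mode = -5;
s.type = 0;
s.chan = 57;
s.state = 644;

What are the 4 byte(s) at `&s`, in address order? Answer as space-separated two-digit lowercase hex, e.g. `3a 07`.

[0+:7] rsvd=96 & 0x7f = 0x60; word=0x00000060
[7+:1] slot=1 & 0x1 = 0x1; word=0x000000e0
[8+:5] mode=-5 & 0x1f = 0x1b; word=0x00001be0
[13+:1] type=0 & 0x1 = 0x0; word=0x00001be0
[14+:7] chan=57 & 0x7f = 0x39; word=0x000e5be0
[21+:11] state=644 & 0x7ff = 0x284; word=0x508e5be0
word = 0x508e5be0 → little-endian bytes:
  [0]=0xe0  [1]=0x5b  [2]=0x8e  [3]=0x50

e0 5b 8e 50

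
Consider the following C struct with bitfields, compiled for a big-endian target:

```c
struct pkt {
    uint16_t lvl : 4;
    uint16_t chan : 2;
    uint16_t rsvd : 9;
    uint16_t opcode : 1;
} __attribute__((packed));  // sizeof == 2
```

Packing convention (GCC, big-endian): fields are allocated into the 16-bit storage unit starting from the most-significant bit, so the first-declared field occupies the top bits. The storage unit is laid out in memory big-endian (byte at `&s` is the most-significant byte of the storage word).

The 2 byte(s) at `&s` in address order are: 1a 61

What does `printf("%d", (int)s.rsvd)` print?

[0]=0x1a [1]=0x61 (big-endian) → word 0x1a61
lvl [12+:4] = (word>>12) & 0xf = 1
chan [10+:2] = (word>>10) & 0x3 = 2
rsvd [1+:9] = (word>>1) & 0x1ff = 304  ←
opcode [0+:1] = (word>>0) & 0x1 = 1

304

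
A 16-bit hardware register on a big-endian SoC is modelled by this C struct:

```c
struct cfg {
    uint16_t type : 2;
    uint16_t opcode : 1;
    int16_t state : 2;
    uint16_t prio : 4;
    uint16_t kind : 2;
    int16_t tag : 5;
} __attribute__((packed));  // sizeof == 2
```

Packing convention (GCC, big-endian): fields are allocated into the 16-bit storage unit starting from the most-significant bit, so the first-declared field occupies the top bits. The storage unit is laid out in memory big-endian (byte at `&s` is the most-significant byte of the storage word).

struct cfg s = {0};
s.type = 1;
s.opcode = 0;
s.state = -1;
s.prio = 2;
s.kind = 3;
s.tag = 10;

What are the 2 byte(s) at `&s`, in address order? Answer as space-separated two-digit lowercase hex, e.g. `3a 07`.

59 6a

type (2b) val=1 bits=0x1 at bit 14: 0x4000
opcode (1b) val=0 bits=0x0 at bit 13: 0x4000
state (2b) val=-1 bits=0x3 at bit 11: 0x5800
prio (4b) val=2 bits=0x2 at bit 7: 0x5900
kind (2b) val=3 bits=0x3 at bit 5: 0x5960
tag (5b) val=10 bits=0xa at bit 0: 0x596a
word = 0x596a → big-endian bytes:
  [0]=0x59  [1]=0x6a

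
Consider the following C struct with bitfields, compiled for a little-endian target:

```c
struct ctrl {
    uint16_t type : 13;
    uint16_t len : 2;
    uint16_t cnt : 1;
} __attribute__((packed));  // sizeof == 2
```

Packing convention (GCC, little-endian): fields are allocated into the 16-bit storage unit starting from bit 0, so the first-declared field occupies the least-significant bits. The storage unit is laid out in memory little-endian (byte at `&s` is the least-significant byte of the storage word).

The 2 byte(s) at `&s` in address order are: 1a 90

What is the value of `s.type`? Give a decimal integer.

4122

[0]=0x1a [1]=0x90 (little-endian) → word 0x901a
type:13 @ bit 0 → (0x901a>>0)&0x1fff = 0x101a  ←
len:2 @ bit 13 → (0x901a>>13)&0x3 = 0x0
cnt:1 @ bit 15 → (0x901a>>15)&0x1 = 0x1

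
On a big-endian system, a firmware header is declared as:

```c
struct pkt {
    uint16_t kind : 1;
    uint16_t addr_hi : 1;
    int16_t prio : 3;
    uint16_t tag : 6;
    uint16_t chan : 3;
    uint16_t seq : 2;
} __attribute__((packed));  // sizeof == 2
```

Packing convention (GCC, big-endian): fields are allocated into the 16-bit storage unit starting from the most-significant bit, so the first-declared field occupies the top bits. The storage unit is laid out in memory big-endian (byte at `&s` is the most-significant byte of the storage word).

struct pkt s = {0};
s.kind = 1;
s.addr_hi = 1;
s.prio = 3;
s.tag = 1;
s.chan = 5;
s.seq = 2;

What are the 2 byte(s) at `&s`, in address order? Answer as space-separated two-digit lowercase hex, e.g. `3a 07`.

[15+:1] kind=1 & 0x1 = 0x1; word=0x8000
[14+:1] addr_hi=1 & 0x1 = 0x1; word=0xc000
[11+:3] prio=3 & 0x7 = 0x3; word=0xd800
[5+:6] tag=1 & 0x3f = 0x1; word=0xd820
[2+:3] chan=5 & 0x7 = 0x5; word=0xd834
[0+:2] seq=2 & 0x3 = 0x2; word=0xd836
word = 0xd836 → big-endian bytes:
  [0]=0xd8  [1]=0x36

d8 36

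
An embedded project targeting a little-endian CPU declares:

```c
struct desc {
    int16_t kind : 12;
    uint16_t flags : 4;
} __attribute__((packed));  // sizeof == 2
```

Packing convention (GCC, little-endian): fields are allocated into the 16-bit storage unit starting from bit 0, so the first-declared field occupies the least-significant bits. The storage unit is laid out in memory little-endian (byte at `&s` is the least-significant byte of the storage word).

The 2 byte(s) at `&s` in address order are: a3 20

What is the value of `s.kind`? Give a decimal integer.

163

[0]=0xa3 [1]=0x20 (little-endian) → word 0x20a3
kind [0+:12] = (word>>0) & 0xfff = 163  ←
flags [12+:4] = (word>>12) & 0xf = 2
kind signed 12b, MSB=0: value = 163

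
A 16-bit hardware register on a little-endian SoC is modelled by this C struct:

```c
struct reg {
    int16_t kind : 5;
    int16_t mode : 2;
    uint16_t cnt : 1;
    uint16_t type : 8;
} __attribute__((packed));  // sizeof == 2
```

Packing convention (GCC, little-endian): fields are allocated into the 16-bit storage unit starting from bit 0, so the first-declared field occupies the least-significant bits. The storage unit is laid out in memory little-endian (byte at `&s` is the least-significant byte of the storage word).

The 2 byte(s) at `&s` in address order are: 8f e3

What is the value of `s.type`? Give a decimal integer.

[0]=0x8f [1]=0xe3 (little-endian) → word 0xe38f
kind [0+:5] = (word>>0) & 0x1f = 15
mode [5+:2] = (word>>5) & 0x3 = 0
cnt [7+:1] = (word>>7) & 0x1 = 1
type [8+:8] = (word>>8) & 0xff = 227  ←

227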